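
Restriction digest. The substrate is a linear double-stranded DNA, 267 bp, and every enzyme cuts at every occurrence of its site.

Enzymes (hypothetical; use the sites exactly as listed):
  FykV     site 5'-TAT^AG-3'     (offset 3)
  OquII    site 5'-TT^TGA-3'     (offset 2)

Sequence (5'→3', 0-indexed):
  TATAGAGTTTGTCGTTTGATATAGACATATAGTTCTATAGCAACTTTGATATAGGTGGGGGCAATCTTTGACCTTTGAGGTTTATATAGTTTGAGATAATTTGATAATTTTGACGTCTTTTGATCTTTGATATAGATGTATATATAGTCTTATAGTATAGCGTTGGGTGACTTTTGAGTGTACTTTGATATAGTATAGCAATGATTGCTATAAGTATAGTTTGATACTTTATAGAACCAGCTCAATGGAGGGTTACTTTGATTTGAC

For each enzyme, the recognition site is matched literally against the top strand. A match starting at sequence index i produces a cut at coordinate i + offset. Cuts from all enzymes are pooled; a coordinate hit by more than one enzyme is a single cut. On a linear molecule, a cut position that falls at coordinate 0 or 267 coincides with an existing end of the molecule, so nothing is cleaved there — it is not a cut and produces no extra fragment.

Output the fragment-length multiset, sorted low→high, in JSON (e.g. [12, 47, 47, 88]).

Scan for sites:
  FykV TATAG/3: at [0, 19, 27, 35, 49, 84, 130, 142, 150, 155, 188, 193, 214, 229] ⇒ [3, 22, 30, 38, 52, 87, 133, 145, 153, 158, 191, 196, 217, 232]
  OquII TTTGA/2: at [14, 44, 66, 73, 89, 99, 108, 118, 125, 172, 183, 219, 256, 261] ⇒ [16, 46, 68, 75, 91, 101, 110, 120, 127, 174, 185, 221, 258, 263]

All cut coordinates (distinct, sorted): [3, 16, 22, 30, 38, 46, 52, 68, 75, 87, 91, 101, 110, 120, 127, 133, 145, 153, 158, 174, 185, 191, 196, 217, 221, 232, 258, 263]

Fragments:
  [0,3): 3 bp
  [3,16): 13 bp
  [16,22): 6 bp
  [22,30): 8 bp
  [30,38): 8 bp
  [38,46): 8 bp
  [46,52): 6 bp
  [52,68): 16 bp
  [68,75): 7 bp
  [75,87): 12 bp
  [87,91): 4 bp
  [91,101): 10 bp
  [101,110): 9 bp
  [110,120): 10 bp
  [120,127): 7 bp
  [127,133): 6 bp
  [133,145): 12 bp
  [145,153): 8 bp
  [153,158): 5 bp
  [158,174): 16 bp
  [174,185): 11 bp
  [185,191): 6 bp
  [191,196): 5 bp
  [196,217): 21 bp
  [217,221): 4 bp
  [221,232): 11 bp
  [232,258): 26 bp
  [258,263): 5 bp
  [263,267): 4 bp

[3,4,4,4,5,5,5,6,6,6,6,7,7,8,8,8,8,9,10,10,11,11,12,12,13,16,16,21,26]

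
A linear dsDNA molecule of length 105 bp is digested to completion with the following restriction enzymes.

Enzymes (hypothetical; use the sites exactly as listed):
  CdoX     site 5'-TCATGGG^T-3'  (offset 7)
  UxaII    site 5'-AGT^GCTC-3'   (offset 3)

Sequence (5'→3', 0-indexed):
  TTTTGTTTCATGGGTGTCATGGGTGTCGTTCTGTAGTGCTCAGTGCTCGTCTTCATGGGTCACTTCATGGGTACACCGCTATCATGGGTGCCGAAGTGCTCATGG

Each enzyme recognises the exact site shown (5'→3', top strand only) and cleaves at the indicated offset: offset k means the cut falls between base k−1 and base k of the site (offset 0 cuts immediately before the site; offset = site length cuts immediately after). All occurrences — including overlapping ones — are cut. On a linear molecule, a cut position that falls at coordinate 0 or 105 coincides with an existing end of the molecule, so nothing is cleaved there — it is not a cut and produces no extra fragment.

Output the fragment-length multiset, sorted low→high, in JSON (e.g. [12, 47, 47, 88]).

[7,8,9,9,12,14,14,15,17]

Site scan:
  CdoX (TCATGGGT, off=7): starts [7, 16, 52, 64, 81] → cuts [14, 23, 59, 71, 88]
  UxaII (AGTGCTC, off=3): starts [34, 41, 94] → cuts [37, 44, 97]

All cut coordinates (distinct, sorted): [14, 23, 37, 44, 59, 71, 88, 97]

Fragments:
  [0,14): 14 bp
  [14,23): 9 bp
  [23,37): 14 bp
  [37,44): 7 bp
  [44,59): 15 bp
  [59,71): 12 bp
  [71,88): 17 bp
  [88,97): 9 bp
  [97,105): 8 bp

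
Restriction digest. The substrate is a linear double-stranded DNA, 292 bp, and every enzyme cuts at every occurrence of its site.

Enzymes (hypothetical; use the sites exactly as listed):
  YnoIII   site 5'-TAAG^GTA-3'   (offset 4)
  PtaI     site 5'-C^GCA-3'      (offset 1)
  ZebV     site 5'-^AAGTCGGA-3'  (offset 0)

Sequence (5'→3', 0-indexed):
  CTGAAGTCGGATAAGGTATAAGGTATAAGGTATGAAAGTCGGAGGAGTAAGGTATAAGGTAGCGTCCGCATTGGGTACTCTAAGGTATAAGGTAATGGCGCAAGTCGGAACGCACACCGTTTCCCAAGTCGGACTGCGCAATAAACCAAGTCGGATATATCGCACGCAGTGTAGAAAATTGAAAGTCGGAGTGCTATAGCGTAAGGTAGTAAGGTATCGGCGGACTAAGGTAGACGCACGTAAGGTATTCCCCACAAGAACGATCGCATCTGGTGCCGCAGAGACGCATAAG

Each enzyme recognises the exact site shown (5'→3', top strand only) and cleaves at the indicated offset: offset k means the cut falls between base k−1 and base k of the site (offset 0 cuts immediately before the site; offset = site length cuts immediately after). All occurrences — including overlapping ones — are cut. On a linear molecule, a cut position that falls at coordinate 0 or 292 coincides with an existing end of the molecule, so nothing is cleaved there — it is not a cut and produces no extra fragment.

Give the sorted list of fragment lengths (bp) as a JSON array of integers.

Site scan:
  YnoIII TAAGGTA/4: at [11, 18, 25, 47, 54, 80, 87, 201, 209, 225, 240] ⇒ [15, 22, 29, 51, 58, 84, 91, 205, 213, 229, 244]
  PtaI CGCA/1: at [66, 98, 110, 136, 160, 164, 234, 264, 276, 284] ⇒ [67, 99, 111, 137, 161, 165, 235, 265, 277, 285]
  ZebV AAGTCGGA/0: at [3, 35, 101, 125, 147, 182] ⇒ [3, 35, 101, 125, 147, 182]

Pooled cuts: [3, 15, 22, 29, 35, 51, 58, 67, 84, 91, 99, 101, 111, 125, 137, 147, 161, 165, 182, 205, 213, 229, 235, 244, 265, 277, 285]

Fragment lengths:
  [0,3): 3 bp
  [3,15): 12 bp
  [15,22): 7 bp
  [22,29): 7 bp
  [29,35): 6 bp
  [35,51): 16 bp
  [51,58): 7 bp
  [58,67): 9 bp
  [67,84): 17 bp
  [84,91): 7 bp
  [91,99): 8 bp
  [99,101): 2 bp
  [101,111): 10 bp
  [111,125): 14 bp
  [125,137): 12 bp
  [137,147): 10 bp
  [147,161): 14 bp
  [161,165): 4 bp
  [165,182): 17 bp
  [182,205): 23 bp
  [205,213): 8 bp
  [213,229): 16 bp
  [229,235): 6 bp
  [235,244): 9 bp
  [244,265): 21 bp
  [265,277): 12 bp
  [277,285): 8 bp
  [285,292): 7 bp

[2,3,4,6,6,7,7,7,7,7,8,8,8,9,9,10,10,12,12,12,14,14,16,16,17,17,21,23]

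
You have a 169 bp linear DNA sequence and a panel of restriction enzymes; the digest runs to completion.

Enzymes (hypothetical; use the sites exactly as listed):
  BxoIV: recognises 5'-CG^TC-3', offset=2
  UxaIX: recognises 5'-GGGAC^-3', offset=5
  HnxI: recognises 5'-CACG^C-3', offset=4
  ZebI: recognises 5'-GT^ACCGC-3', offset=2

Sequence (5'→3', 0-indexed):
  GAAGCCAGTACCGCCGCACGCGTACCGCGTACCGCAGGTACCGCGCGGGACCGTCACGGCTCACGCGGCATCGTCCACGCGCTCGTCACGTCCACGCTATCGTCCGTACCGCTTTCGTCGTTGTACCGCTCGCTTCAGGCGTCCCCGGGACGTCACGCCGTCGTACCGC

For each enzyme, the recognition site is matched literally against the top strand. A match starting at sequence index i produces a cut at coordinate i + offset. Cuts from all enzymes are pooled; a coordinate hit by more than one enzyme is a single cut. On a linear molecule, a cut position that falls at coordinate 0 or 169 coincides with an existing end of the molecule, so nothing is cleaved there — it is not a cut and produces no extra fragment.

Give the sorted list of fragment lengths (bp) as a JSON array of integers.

Scan for sites:
  BxoIV (CGTC, off=2): starts [51, 71, 83, 88, 100, 115, 139, 150, 158] → cuts [53, 73, 85, 90, 102, 117, 141, 152, 160]
  UxaIX (GGGAC, off=5): starts [46, 146] → cuts [51, 151]
  HnxI (CACGC, off=4): starts [16, 61, 75, 92, 153] → cuts [20, 65, 79, 96, 157]
  ZebI (GTACCGC, off=2): starts [7, 21, 28, 37, 105, 122, 162] → cuts [9, 23, 30, 39, 107, 124, 164]

Pooled cuts: [9, 20, 23, 30, 39, 51, 53, 65, 73, 79, 85, 90, 96, 102, 107, 117, 124, 141, 151, 152, 157, 160, 164]

Fragments:
  [0,9): 9 bp
  [9,20): 11 bp
  [20,23): 3 bp
  [23,30): 7 bp
  [30,39): 9 bp
  [39,51): 12 bp
  [51,53): 2 bp
  [53,65): 12 bp
  [65,73): 8 bp
  [73,79): 6 bp
  [79,85): 6 bp
  [85,90): 5 bp
  [90,96): 6 bp
  [96,102): 6 bp
  [102,107): 5 bp
  [107,117): 10 bp
  [117,124): 7 bp
  [124,141): 17 bp
  [141,151): 10 bp
  [151,152): 1 bp
  [152,157): 5 bp
  [157,160): 3 bp
  [160,164): 4 bp
  [164,169): 5 bp

[1,2,3,3,4,5,5,5,5,6,6,6,6,7,7,8,9,9,10,10,11,12,12,17]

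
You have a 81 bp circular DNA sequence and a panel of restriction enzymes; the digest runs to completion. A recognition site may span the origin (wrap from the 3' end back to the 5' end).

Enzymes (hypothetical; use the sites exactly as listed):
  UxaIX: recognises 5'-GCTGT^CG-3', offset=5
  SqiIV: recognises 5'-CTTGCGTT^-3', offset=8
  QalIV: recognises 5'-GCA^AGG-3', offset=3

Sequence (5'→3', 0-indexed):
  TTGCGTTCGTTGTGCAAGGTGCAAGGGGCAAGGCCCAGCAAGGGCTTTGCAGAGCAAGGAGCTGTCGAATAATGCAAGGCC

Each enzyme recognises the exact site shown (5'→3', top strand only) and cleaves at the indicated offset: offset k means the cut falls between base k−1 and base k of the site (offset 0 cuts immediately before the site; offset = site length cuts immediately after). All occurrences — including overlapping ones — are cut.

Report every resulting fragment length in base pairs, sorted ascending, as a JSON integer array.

[7,7,9,9,10,11,12,16]

Per-enzyme occurrences:
  UxaIX GCTGTCG/5: at [60] ⇒ [65]
  SqiIV CTTGCGTT/8: at [80] ⇒ [7]
  QalIV GCAAGG/3: at [13, 20, 27, 37, 53, 73] ⇒ [16, 23, 30, 40, 56, 76]

Pooled cuts: [7, 16, 23, 30, 40, 56, 65, 76]

Fragment lengths:
  7→16: 9 bp
  16→23: 7 bp
  23→30: 7 bp
  30→40: 10 bp
  40→56: 16 bp
  56→65: 9 bp
  65→76: 11 bp
  76→7 (wrap): 81-76+7 = 12 bp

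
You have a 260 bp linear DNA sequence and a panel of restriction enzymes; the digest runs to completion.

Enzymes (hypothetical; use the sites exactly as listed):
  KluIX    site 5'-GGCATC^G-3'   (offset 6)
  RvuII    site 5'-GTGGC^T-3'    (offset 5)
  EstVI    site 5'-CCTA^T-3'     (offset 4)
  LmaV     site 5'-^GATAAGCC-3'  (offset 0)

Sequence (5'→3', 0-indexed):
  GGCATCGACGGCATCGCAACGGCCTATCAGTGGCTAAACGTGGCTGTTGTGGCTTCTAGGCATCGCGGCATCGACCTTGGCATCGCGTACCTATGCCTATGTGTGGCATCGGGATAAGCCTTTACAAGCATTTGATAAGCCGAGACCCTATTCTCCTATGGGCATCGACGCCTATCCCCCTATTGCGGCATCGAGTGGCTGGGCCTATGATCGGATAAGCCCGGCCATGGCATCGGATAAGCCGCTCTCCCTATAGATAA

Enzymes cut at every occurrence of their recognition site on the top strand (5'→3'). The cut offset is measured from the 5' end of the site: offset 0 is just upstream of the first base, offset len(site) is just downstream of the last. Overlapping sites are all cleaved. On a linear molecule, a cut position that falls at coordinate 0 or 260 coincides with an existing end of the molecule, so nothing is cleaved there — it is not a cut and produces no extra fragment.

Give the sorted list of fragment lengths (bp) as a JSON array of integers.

[1,2,6,6,6,7,7,8,8,8,8,8,8,8,9,9,9,10,10,11,11,11,12,17,18,21,21]

Scan for sites:
  KluIX GGCATCG/6: at [0, 9, 58, 66, 78, 104, 160, 186, 228] ⇒ [6, 15, 64, 72, 84, 110, 166, 192, 234]
  RvuII GTGGCT/5: at [29, 39, 48, 194] ⇒ [34, 44, 53, 199]
  EstVI CCTAT/4: at [22, 89, 95, 146, 154, 170, 178, 203, 249] ⇒ [26, 93, 99, 150, 158, 174, 182, 207, 253]
  LmaV GATAAGCC/0: at [112, 133, 213, 235] ⇒ [112, 133, 213, 235]

All cut coordinates (distinct, sorted): [6, 15, 26, 34, 44, 53, 64, 72, 84, 93, 99, 110, 112, 133, 150, 158, 166, 174, 182, 192, 199, 207, 213, 234, 235, 253]

Fragments:
  [0,6): 6 bp
  [6,15): 9 bp
  [15,26): 11 bp
  [26,34): 8 bp
  [34,44): 10 bp
  [44,53): 9 bp
  [53,64): 11 bp
  [64,72): 8 bp
  [72,84): 12 bp
  [84,93): 9 bp
  [93,99): 6 bp
  [99,110): 11 bp
  [110,112): 2 bp
  [112,133): 21 bp
  [133,150): 17 bp
  [150,158): 8 bp
  [158,166): 8 bp
  [166,174): 8 bp
  [174,182): 8 bp
  [182,192): 10 bp
  [192,199): 7 bp
  [199,207): 8 bp
  [207,213): 6 bp
  [213,234): 21 bp
  [234,235): 1 bp
  [235,253): 18 bp
  [253,260): 7 bp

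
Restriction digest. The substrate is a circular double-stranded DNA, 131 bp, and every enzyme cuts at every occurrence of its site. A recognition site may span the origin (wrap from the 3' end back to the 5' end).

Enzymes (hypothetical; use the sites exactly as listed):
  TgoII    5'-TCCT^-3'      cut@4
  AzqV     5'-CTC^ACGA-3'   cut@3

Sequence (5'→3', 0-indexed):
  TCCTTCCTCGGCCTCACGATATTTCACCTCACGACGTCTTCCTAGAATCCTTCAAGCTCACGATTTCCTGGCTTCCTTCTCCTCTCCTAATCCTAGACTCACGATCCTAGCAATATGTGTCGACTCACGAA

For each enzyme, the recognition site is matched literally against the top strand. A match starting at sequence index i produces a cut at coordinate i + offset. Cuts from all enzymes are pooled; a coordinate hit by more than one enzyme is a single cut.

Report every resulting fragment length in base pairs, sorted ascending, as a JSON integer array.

Scan for sites:
  TgoII TCCT/4: at [0, 4, 39, 47, 65, 73, 79, 84, 90, 104] ⇒ [4, 8, 43, 51, 69, 77, 83, 88, 94, 108]
  AzqV CTCACGA/3: at [12, 27, 56, 97, 123] ⇒ [15, 30, 59, 100, 126]

All cut coordinates (distinct, sorted): [4, 8, 15, 30, 43, 51, 59, 69, 77, 83, 88, 94, 100, 108, 126]

Fragments:
  4→8: 4 bp
  8→15: 7 bp
  15→30: 15 bp
  30→43: 13 bp
  43→51: 8 bp
  51→59: 8 bp
  59→69: 10 bp
  69→77: 8 bp
  77→83: 6 bp
  83→88: 5 bp
  88→94: 6 bp
  94→100: 6 bp
  100→108: 8 bp
  108→126: 18 bp
  126→4 (wrap): 131-126+4 = 9 bp

[4,5,6,6,6,7,8,8,8,8,9,10,13,15,18]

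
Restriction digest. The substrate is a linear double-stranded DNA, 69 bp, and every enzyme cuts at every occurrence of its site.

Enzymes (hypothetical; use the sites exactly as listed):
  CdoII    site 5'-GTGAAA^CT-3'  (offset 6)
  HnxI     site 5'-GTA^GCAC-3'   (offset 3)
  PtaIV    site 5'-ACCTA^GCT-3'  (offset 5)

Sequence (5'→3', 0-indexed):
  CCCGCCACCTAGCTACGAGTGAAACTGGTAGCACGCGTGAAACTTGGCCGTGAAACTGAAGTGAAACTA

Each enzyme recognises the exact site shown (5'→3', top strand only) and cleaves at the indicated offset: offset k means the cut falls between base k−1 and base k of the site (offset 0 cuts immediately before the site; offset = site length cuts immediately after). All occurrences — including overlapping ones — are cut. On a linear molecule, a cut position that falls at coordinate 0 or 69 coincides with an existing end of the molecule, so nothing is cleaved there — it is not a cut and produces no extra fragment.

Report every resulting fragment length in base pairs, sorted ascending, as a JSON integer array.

[3,6,11,11,12,13,13]

Per-enzyme occurrences:
  CdoII (GTGAAACT, off=6): starts [18, 36, 49, 60] → cuts [24, 42, 55, 66]
  HnxI (GTAGCAC, off=3): starts [27] → cuts [30]
  PtaIV (ACCTAGCT, off=5): starts [6] → cuts [11]

All cut coordinates (distinct, sorted): [11, 24, 30, 42, 55, 66]

Fragment lengths:
  [0,11): 11 bp
  [11,24): 13 bp
  [24,30): 6 bp
  [30,42): 12 bp
  [42,55): 13 bp
  [55,66): 11 bp
  [66,69): 3 bp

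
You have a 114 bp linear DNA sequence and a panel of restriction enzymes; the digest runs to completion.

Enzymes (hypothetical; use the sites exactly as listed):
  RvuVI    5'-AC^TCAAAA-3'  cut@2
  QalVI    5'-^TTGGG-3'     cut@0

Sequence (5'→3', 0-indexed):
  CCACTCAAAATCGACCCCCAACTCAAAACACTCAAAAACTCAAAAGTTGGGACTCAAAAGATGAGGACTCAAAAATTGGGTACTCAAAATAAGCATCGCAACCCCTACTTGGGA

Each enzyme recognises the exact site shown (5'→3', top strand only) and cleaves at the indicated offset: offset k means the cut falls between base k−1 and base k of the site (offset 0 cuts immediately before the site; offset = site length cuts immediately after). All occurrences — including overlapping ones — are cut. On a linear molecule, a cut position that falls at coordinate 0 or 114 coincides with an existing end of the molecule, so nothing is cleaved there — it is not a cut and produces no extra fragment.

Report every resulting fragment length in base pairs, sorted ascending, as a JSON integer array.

[4,6,7,7,7,8,8,9,15,18,25]

Site scan:
  RvuVI ACTCAAAA/2: at [2, 20, 29, 37, 51, 66, 81] ⇒ [4, 22, 31, 39, 53, 68, 83]
  QalVI TTGGG/0: at [46, 75, 108] ⇒ [46, 75, 108]

All cut coordinates (distinct, sorted): [4, 22, 31, 39, 46, 53, 68, 75, 83, 108]

Fragment lengths:
  [0,4): 4 bp
  [4,22): 18 bp
  [22,31): 9 bp
  [31,39): 8 bp
  [39,46): 7 bp
  [46,53): 7 bp
  [53,68): 15 bp
  [68,75): 7 bp
  [75,83): 8 bp
  [83,108): 25 bp
  [108,114): 6 bp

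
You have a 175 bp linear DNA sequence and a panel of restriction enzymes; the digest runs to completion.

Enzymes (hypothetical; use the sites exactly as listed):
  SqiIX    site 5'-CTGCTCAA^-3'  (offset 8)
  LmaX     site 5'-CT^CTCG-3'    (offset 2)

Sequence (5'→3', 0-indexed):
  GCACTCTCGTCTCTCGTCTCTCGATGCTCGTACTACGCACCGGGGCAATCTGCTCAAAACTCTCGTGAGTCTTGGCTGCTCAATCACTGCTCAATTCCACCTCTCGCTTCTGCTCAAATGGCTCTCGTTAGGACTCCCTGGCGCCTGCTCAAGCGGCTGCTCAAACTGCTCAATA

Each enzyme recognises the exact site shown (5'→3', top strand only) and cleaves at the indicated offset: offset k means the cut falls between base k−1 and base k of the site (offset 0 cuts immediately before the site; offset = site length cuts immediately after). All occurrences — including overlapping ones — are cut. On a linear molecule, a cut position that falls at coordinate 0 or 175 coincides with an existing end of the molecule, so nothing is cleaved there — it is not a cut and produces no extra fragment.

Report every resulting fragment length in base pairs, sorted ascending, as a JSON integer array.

[2,4,5,6,7,7,8,9,11,12,15,22,29,38]

Per-enzyme occurrences:
  SqiIX (CTGCTCAA, off=8): starts [49, 75, 86, 109, 144, 156, 165] → cuts [57, 83, 94, 117, 152, 164, 173]
  LmaX (CTCTCG, off=2): starts [3, 10, 17, 59, 100, 121] → cuts [5, 12, 19, 61, 102, 123]

Pooled cuts: [5, 12, 19, 57, 61, 83, 94, 102, 117, 123, 152, 164, 173]

Fragment lengths:
  [0,5): 5 bp
  [5,12): 7 bp
  [12,19): 7 bp
  [19,57): 38 bp
  [57,61): 4 bp
  [61,83): 22 bp
  [83,94): 11 bp
  [94,102): 8 bp
  [102,117): 15 bp
  [117,123): 6 bp
  [123,152): 29 bp
  [152,164): 12 bp
  [164,173): 9 bp
  [173,175): 2 bp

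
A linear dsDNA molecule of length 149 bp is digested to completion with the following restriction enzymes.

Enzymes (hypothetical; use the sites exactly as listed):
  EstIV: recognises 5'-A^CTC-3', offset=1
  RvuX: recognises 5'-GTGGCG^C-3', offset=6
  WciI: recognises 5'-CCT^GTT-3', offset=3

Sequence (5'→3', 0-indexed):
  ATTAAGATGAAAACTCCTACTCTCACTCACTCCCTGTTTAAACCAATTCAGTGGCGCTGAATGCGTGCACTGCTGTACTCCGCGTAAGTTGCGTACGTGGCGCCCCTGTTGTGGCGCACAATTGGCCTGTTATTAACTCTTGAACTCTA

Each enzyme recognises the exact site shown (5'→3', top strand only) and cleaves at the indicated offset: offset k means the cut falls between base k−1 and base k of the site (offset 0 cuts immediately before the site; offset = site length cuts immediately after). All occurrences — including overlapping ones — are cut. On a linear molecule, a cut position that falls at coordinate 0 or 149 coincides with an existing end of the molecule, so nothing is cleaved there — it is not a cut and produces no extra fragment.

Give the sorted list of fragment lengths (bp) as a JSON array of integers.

[4,5,5,6,6,6,8,8,9,12,13,21,21,25]

Scan for sites:
  EstIV ACTC/1: at [12, 18, 24, 28, 76, 135, 143] ⇒ [13, 19, 25, 29, 77, 136, 144]
  RvuX GTGGCGC/6: at [50, 96, 110] ⇒ [56, 102, 116]
  WciI CCTGTT/3: at [32, 104, 125] ⇒ [35, 107, 128]

Pooled cuts: [13, 19, 25, 29, 35, 56, 77, 102, 107, 116, 128, 136, 144]

Fragments:
  [0,13): 13 bp
  [13,19): 6 bp
  [19,25): 6 bp
  [25,29): 4 bp
  [29,35): 6 bp
  [35,56): 21 bp
  [56,77): 21 bp
  [77,102): 25 bp
  [102,107): 5 bp
  [107,116): 9 bp
  [116,128): 12 bp
  [128,136): 8 bp
  [136,144): 8 bp
  [144,149): 5 bp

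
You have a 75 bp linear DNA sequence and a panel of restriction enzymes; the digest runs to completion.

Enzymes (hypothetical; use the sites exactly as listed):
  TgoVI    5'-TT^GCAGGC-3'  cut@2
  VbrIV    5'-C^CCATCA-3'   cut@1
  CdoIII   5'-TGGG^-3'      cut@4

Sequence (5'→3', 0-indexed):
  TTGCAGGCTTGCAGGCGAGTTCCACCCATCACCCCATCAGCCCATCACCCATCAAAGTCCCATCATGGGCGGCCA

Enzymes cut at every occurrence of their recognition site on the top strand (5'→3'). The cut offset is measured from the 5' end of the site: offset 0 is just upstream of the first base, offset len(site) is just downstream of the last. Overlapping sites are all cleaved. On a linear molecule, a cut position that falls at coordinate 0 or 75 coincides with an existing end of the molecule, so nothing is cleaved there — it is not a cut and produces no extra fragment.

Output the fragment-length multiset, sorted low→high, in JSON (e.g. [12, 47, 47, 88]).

Site scan:
  TgoVI (TTGCAGGC, off=2): starts [0, 8] → cuts [2, 10]
  VbrIV (CCCATCA, off=1): starts [24, 32, 40, 47, 58] → cuts [25, 33, 41, 48, 59]
  CdoIII (TGGG, off=4): starts [65] → cuts [69]

Pooled cuts: [2, 10, 25, 33, 41, 48, 59, 69]

Fragment lengths:
  [0,2): 2 bp
  [2,10): 8 bp
  [10,25): 15 bp
  [25,33): 8 bp
  [33,41): 8 bp
  [41,48): 7 bp
  [48,59): 11 bp
  [59,69): 10 bp
  [69,75): 6 bp

[2,6,7,8,8,8,10,11,15]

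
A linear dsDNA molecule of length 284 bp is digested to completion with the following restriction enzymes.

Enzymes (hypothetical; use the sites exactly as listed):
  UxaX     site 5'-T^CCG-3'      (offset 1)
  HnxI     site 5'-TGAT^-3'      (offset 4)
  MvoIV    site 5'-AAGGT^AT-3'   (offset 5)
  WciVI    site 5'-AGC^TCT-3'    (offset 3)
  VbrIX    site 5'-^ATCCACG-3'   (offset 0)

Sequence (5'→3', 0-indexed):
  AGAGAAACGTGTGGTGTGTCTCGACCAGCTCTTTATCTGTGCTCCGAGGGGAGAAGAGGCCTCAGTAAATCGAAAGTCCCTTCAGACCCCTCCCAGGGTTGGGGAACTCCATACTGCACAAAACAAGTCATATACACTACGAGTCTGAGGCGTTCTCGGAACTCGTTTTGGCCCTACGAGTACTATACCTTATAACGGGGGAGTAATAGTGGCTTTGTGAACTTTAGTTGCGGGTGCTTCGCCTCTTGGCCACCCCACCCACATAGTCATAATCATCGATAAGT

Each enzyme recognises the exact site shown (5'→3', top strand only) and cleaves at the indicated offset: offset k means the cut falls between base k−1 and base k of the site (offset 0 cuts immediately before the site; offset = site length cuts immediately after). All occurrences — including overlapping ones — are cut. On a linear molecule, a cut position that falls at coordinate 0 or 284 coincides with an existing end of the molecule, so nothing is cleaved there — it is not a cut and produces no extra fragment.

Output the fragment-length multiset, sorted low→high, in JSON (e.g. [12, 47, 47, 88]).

Scan for sites:
  UxaX TCCG/1: at [42] ⇒ [43]
  HnxI (TGAT, off=4): no sites
  MvoIV (AAGGTAT, off=5): no sites
  WciVI AGCTCT/3: at [26] ⇒ [29]
  VbrIX (ATCCACG, off=0): no sites

Pooled cuts: [29, 43]

Fragment lengths:
  [0,29): 29 bp
  [29,43): 14 bp
  [43,284): 241 bp

[14,29,241]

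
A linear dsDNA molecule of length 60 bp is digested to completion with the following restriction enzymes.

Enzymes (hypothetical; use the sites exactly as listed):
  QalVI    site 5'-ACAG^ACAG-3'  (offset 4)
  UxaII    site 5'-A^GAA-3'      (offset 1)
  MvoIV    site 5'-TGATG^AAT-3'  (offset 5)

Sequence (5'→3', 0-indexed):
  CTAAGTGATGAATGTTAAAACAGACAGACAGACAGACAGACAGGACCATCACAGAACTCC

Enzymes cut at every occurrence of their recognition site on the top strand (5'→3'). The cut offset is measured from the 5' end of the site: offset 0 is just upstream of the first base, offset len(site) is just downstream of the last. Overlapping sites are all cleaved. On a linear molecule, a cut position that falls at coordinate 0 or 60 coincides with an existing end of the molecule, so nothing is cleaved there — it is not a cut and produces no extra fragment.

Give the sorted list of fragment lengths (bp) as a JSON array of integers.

[4,4,4,4,7,10,13,14]

Per-enzyme occurrences:
  QalVI (ACAGACAG, off=4): starts [19, 23, 27, 31, 35] → cuts [23, 27, 31, 35, 39]
  UxaII (AGAA, off=1): starts [52] → cuts [53]
  MvoIV (TGATGAAT, off=5): starts [5] → cuts [10]

Pooled cuts: [10, 23, 27, 31, 35, 39, 53]

Fragment lengths:
  [0,10): 10 bp
  [10,23): 13 bp
  [23,27): 4 bp
  [27,31): 4 bp
  [31,35): 4 bp
  [35,39): 4 bp
  [39,53): 14 bp
  [53,60): 7 bp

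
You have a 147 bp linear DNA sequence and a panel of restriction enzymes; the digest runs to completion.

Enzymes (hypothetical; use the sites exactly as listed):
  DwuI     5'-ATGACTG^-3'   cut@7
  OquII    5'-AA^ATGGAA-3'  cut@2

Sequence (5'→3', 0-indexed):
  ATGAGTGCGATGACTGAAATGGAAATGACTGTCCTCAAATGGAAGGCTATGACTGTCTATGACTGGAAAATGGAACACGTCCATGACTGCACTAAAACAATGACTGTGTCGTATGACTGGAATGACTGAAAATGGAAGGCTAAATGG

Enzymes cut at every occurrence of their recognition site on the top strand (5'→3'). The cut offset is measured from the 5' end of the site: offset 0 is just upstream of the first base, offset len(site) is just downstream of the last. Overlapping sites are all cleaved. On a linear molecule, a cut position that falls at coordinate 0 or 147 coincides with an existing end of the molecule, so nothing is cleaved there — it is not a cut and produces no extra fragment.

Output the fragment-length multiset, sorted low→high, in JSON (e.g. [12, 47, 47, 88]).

Per-enzyme occurrences:
  DwuI ATGACTG/7: at [9, 24, 48, 58, 82, 99, 112, 121] ⇒ [16, 31, 55, 65, 89, 106, 119, 128]
  OquII AAATGGAA/2: at [16, 36, 67, 129] ⇒ [18, 38, 69, 131]

All cut coordinates (distinct, sorted): [16, 18, 31, 38, 55, 65, 69, 89, 106, 119, 128, 131]

Fragments:
  [0,16): 16 bp
  [16,18): 2 bp
  [18,31): 13 bp
  [31,38): 7 bp
  [38,55): 17 bp
  [55,65): 10 bp
  [65,69): 4 bp
  [69,89): 20 bp
  [89,106): 17 bp
  [106,119): 13 bp
  [119,128): 9 bp
  [128,131): 3 bp
  [131,147): 16 bp

[2,3,4,7,9,10,13,13,16,16,17,17,20]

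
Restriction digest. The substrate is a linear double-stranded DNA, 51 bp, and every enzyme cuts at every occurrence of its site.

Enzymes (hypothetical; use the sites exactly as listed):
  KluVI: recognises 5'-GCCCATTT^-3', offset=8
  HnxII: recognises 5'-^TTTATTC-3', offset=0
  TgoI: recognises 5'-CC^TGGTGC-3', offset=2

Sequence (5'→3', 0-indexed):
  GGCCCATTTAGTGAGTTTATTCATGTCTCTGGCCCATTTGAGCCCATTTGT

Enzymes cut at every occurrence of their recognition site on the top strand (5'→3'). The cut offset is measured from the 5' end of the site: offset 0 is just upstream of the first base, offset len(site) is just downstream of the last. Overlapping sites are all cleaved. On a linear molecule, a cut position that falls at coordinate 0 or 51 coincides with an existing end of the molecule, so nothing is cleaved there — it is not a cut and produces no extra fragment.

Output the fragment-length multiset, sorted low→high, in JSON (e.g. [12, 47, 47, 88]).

Site scan:
  KluVI (GCCCATTT, off=8): starts [1, 31, 41] → cuts [9, 39, 49]
  HnxII (TTTATTC, off=0): starts [15] → cuts [15]
  TgoI (CCTGGTGC, off=2): no sites

Pooled cuts: [9, 15, 39, 49]

Fragment lengths:
  [0,9): 9 bp
  [9,15): 6 bp
  [15,39): 24 bp
  [39,49): 10 bp
  [49,51): 2 bp

[2,6,9,10,24]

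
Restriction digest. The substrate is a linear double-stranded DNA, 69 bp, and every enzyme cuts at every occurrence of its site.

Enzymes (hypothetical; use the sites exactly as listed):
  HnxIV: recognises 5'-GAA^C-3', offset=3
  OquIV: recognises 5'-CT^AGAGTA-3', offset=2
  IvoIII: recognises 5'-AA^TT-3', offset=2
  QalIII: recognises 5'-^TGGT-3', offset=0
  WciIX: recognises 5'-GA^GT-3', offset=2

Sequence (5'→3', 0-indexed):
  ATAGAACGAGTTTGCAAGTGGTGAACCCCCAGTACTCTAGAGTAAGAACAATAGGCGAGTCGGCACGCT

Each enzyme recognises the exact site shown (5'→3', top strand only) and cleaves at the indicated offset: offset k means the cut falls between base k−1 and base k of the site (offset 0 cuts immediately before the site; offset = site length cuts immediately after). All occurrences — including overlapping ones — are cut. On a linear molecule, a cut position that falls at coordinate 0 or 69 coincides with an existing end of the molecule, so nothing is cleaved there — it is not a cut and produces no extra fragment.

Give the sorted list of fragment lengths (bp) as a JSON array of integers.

[3,3,6,7,7,9,10,11,13]

Site scan:
  HnxIV GAAC/3: at [3, 22, 45] ⇒ [6, 25, 48]
  OquIV CTAGAGTA/2: at [36] ⇒ [38]
  IvoIII (AATT, off=2): no sites
  QalIII TGGT/0: at [18] ⇒ [18]
  WciIX GAGT/2: at [7, 39, 56] ⇒ [9, 41, 58]

Pooled cuts: [6, 9, 18, 25, 38, 41, 48, 58]

Fragments:
  [0,6): 6 bp
  [6,9): 3 bp
  [9,18): 9 bp
  [18,25): 7 bp
  [25,38): 13 bp
  [38,41): 3 bp
  [41,48): 7 bp
  [48,58): 10 bp
  [58,69): 11 bp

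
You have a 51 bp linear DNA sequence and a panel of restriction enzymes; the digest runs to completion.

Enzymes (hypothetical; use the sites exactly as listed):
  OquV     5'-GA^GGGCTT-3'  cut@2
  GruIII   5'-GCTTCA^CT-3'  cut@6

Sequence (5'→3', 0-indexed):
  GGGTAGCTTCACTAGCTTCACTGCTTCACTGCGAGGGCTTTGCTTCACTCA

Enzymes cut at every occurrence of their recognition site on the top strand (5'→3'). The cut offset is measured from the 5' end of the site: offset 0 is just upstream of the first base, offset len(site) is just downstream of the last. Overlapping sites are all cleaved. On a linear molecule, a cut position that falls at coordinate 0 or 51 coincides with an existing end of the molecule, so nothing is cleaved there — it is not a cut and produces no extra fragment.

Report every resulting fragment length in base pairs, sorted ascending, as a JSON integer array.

Site scan:
  OquV GAGGGCTT/2: at [32] ⇒ [34]
  GruIII GCTTCACT/6: at [5, 14, 22, 41] ⇒ [11, 20, 28, 47]

Pooled cuts: [11, 20, 28, 34, 47]

Fragments:
  [0,11): 11 bp
  [11,20): 9 bp
  [20,28): 8 bp
  [28,34): 6 bp
  [34,47): 13 bp
  [47,51): 4 bp

[4,6,8,9,11,13]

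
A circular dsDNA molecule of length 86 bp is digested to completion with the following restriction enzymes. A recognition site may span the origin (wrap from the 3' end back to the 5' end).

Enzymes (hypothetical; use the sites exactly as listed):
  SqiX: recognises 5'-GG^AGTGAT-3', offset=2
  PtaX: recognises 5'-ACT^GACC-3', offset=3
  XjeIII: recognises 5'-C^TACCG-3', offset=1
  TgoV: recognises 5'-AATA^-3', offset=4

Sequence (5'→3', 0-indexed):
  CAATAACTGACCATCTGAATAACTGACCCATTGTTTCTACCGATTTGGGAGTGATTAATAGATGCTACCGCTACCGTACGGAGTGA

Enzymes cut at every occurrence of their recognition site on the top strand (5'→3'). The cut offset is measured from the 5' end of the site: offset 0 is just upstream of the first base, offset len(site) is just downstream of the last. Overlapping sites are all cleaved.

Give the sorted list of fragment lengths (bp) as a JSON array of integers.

Per-enzyme occurrences:
  SqiX (GGAGTGAT, off=2): starts [47] → cuts [49]
  PtaX (ACTGACC, off=3): starts [5, 21] → cuts [8, 24]
  XjeIII (CTACCG, off=1): starts [36, 64, 70] → cuts [37, 65, 71]
  TgoV (AATA, off=4): starts [1, 17, 56] → cuts [5, 21, 60]

Pooled cuts: [5, 8, 21, 24, 37, 49, 60, 65, 71]

Fragments:
  5→8: 3 bp
  8→21: 13 bp
  21→24: 3 bp
  24→37: 13 bp
  37→49: 12 bp
  49→60: 11 bp
  60→65: 5 bp
  65→71: 6 bp
  71→5 (wrap): 86-71+5 = 20 bp

[3,3,5,6,11,12,13,13,20]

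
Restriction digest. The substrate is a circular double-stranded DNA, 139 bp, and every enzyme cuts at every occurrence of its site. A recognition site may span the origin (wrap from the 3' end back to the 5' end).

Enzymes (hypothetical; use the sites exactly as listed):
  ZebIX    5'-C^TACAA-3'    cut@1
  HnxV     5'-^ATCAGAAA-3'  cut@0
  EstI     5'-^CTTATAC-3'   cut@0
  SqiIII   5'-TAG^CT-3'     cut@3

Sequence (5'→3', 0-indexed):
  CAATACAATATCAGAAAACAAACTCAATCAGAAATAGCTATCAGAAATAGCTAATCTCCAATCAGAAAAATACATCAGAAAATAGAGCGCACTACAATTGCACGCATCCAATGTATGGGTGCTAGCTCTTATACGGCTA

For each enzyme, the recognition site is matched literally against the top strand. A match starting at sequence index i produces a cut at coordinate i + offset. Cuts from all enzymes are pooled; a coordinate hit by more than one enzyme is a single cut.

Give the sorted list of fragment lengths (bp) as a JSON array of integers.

[2,2,10,10,11,11,11,13,17,19,33]

Site scan:
  ZebIX (CTACAA, off=1): starts [91, 136] → cuts [92, 137]
  HnxV (ATCAGAAA, off=0): starts [9, 26, 39, 60, 73] → cuts [9, 26, 39, 60, 73]
  EstI (CTTATAC, off=0): starts [127] → cuts [127]
  SqiIII (TAGCT, off=3): starts [34, 47, 122] → cuts [37, 50, 125]

Pooled cuts: [9, 26, 37, 39, 50, 60, 73, 92, 125, 127, 137]

Fragments:
  9→26: 17 bp
  26→37: 11 bp
  37→39: 2 bp
  39→50: 11 bp
  50→60: 10 bp
  60→73: 13 bp
  73→92: 19 bp
  92→125: 33 bp
  125→127: 2 bp
  127→137: 10 bp
  137→9 (wrap): 139-137+9 = 11 bp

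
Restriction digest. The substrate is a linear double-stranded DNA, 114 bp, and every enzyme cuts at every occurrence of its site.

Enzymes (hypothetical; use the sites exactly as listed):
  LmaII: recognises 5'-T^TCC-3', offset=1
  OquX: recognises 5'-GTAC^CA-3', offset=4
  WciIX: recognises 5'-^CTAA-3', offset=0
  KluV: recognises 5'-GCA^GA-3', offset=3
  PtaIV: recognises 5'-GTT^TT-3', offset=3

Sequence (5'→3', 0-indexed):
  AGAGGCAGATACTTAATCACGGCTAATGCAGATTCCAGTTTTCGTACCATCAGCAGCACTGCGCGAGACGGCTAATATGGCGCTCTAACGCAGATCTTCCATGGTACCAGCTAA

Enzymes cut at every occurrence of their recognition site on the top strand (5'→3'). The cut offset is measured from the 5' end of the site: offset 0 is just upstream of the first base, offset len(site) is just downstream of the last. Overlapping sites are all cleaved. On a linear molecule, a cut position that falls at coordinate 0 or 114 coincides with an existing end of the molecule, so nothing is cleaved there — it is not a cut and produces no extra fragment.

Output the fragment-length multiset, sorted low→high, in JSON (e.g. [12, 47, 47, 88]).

[3,3,4,5,7,7,7,8,8,10,13,15,24]

Site scan:
  LmaII (TTCC, off=1): starts [32, 96] → cuts [33, 97]
  OquX (GTACCA, off=4): starts [43, 103] → cuts [47, 107]
  WciIX (CTAA, off=0): starts [22, 71, 84, 110] → cuts [22, 71, 84, 110]
  KluV (GCAGA, off=3): starts [4, 27, 89] → cuts [7, 30, 92]
  PtaIV (GTTTT, off=3): starts [37] → cuts [40]

All cut coordinates (distinct, sorted): [7, 22, 30, 33, 40, 47, 71, 84, 92, 97, 107, 110]

Fragments:
  [0,7): 7 bp
  [7,22): 15 bp
  [22,30): 8 bp
  [30,33): 3 bp
  [33,40): 7 bp
  [40,47): 7 bp
  [47,71): 24 bp
  [71,84): 13 bp
  [84,92): 8 bp
  [92,97): 5 bp
  [97,107): 10 bp
  [107,110): 3 bp
  [110,114): 4 bp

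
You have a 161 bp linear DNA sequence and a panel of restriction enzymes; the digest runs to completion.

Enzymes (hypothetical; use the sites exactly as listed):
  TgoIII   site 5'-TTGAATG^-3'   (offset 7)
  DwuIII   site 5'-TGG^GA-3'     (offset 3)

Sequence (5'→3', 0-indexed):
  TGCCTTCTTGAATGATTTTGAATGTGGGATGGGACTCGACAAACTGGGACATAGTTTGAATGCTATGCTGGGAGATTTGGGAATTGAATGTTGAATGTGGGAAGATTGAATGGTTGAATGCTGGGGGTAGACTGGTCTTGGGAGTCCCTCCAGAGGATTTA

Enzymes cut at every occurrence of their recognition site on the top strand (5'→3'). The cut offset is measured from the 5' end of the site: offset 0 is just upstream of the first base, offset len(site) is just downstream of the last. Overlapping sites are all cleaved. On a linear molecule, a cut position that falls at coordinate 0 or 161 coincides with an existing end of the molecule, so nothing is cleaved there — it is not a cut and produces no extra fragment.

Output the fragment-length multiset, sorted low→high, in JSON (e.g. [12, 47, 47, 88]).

Per-enzyme occurrences:
  TgoIII (TTGAATG, off=7): starts [7, 17, 55, 83, 90, 105, 113] → cuts [14, 24, 62, 90, 97, 112, 120]
  DwuIII (TGGGA, off=3): starts [24, 29, 44, 68, 77, 97, 138] → cuts [27, 32, 47, 71, 80, 100, 141]

Pooled cuts: [14, 24, 27, 32, 47, 62, 71, 80, 90, 97, 100, 112, 120, 141]

Fragment lengths:
  [0,14): 14 bp
  [14,24): 10 bp
  [24,27): 3 bp
  [27,32): 5 bp
  [32,47): 15 bp
  [47,62): 15 bp
  [62,71): 9 bp
  [71,80): 9 bp
  [80,90): 10 bp
  [90,97): 7 bp
  [97,100): 3 bp
  [100,112): 12 bp
  [112,120): 8 bp
  [120,141): 21 bp
  [141,161): 20 bp

[3,3,5,7,8,9,9,10,10,12,14,15,15,20,21]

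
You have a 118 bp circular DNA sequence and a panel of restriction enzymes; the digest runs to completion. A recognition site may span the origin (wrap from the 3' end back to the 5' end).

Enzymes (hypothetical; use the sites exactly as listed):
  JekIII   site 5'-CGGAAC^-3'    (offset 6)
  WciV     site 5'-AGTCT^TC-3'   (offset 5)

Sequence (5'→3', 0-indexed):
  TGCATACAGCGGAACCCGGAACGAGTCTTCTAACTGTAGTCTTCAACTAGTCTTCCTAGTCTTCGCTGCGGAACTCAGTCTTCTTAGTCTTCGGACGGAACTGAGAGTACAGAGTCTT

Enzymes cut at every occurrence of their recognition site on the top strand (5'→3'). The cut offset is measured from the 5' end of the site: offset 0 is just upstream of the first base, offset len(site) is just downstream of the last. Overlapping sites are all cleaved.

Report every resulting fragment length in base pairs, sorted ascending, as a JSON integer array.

[6,7,7,9,9,11,11,12,14,32]

Site scan:
  JekIII CGGAAC/6: at [9, 16, 68, 95] ⇒ [15, 22, 74, 101]
  WciV AGTCTTC/5: at [23, 37, 48, 57, 76, 85] ⇒ [28, 42, 53, 62, 81, 90]

All cut coordinates (distinct, sorted): [15, 22, 28, 42, 53, 62, 74, 81, 90, 101]

Fragment lengths:
  15→22: 7 bp
  22→28: 6 bp
  28→42: 14 bp
  42→53: 11 bp
  53→62: 9 bp
  62→74: 12 bp
  74→81: 7 bp
  81→90: 9 bp
  90→101: 11 bp
  101→15 (wrap): 118-101+15 = 32 bp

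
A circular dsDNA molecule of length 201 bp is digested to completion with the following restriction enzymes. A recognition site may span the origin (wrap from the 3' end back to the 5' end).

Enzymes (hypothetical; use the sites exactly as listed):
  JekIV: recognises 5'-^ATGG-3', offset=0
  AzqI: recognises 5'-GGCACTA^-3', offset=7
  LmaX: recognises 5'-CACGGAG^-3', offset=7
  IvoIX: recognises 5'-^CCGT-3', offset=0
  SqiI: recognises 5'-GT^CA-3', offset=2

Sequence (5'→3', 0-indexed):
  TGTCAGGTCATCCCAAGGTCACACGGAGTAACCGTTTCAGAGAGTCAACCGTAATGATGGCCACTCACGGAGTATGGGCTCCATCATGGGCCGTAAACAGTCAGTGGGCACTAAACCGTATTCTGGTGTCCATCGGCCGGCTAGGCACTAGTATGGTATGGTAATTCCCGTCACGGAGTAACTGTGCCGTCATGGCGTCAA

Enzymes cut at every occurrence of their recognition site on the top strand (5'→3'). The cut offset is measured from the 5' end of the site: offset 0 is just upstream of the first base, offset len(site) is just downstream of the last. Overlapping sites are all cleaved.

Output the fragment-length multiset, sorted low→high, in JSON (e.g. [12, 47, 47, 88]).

Site scan:
  JekIV (ATGG, off=0): starts [56, 73, 85, 152, 157, 191] → cuts [56, 73, 85, 152, 157, 191]
  AzqI (GGCACTA, off=7): starts [106, 143] → cuts [113, 150]
  LmaX (CACGGAG, off=7): starts [21, 65, 171] → cuts [28, 72, 178]
  IvoIX (CCGT, off=0): starts [31, 48, 90, 115, 167, 186] → cuts [31, 48, 90, 115, 167, 186]
  SqiI (GTCA, off=2): starts [1, 6, 17, 43, 99, 169, 188, 196] → cuts [3, 8, 19, 45, 101, 171, 190, 198]

All cut coordinates (distinct, sorted): [3, 8, 19, 28, 31, 45, 48, 56, 72, 73, 85, 90, 101, 113, 115, 150, 152, 157, 167, 171, 178, 186, 190, 191, 198]

Fragments:
  3→8: 5 bp
  8→19: 11 bp
  19→28: 9 bp
  28→31: 3 bp
  31→45: 14 bp
  45→48: 3 bp
  48→56: 8 bp
  56→72: 16 bp
  72→73: 1 bp
  73→85: 12 bp
  85→90: 5 bp
  90→101: 11 bp
  101→113: 12 bp
  113→115: 2 bp
  115→150: 35 bp
  150→152: 2 bp
  152→157: 5 bp
  157→167: 10 bp
  167→171: 4 bp
  171→178: 7 bp
  178→186: 8 bp
  186→190: 4 bp
  190→191: 1 bp
  191→198: 7 bp
  198→3 (wrap): 201-198+3 = 6 bp

[1,1,2,2,3,3,4,4,5,5,5,6,7,7,8,8,9,10,11,11,12,12,14,16,35]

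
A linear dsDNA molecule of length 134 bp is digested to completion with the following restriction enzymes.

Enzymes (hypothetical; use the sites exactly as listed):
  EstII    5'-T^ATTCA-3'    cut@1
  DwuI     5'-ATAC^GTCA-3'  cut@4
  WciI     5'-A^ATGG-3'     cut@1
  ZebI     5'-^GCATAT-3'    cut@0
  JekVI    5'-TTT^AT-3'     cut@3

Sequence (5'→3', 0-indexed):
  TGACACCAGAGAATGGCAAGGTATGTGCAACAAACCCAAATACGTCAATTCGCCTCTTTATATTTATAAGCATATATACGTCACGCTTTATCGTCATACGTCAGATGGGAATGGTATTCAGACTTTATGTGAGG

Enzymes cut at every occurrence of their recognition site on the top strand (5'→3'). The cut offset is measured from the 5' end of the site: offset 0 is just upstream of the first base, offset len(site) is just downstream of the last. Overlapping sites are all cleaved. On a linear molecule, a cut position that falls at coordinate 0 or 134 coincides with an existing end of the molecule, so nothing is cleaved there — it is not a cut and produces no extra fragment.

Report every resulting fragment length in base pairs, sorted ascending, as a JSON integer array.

Per-enzyme occurrences:
  EstII TATTCA/1: at [114] ⇒ [115]
  DwuI ATACGTCA/4: at [39, 75, 95] ⇒ [43, 79, 99]
  WciI AATGG/1: at [11, 109] ⇒ [12, 110]
  ZebI GCATAT/0: at [69] ⇒ [69]
  JekVI TTTAT/3: at [56, 62, 86, 123] ⇒ [59, 65, 89, 126]

Pooled cuts: [12, 43, 59, 65, 69, 79, 89, 99, 110, 115, 126]

Fragments:
  [0,12): 12 bp
  [12,43): 31 bp
  [43,59): 16 bp
  [59,65): 6 bp
  [65,69): 4 bp
  [69,79): 10 bp
  [79,89): 10 bp
  [89,99): 10 bp
  [99,110): 11 bp
  [110,115): 5 bp
  [115,126): 11 bp
  [126,134): 8 bp

[4,5,6,8,10,10,10,11,11,12,16,31]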